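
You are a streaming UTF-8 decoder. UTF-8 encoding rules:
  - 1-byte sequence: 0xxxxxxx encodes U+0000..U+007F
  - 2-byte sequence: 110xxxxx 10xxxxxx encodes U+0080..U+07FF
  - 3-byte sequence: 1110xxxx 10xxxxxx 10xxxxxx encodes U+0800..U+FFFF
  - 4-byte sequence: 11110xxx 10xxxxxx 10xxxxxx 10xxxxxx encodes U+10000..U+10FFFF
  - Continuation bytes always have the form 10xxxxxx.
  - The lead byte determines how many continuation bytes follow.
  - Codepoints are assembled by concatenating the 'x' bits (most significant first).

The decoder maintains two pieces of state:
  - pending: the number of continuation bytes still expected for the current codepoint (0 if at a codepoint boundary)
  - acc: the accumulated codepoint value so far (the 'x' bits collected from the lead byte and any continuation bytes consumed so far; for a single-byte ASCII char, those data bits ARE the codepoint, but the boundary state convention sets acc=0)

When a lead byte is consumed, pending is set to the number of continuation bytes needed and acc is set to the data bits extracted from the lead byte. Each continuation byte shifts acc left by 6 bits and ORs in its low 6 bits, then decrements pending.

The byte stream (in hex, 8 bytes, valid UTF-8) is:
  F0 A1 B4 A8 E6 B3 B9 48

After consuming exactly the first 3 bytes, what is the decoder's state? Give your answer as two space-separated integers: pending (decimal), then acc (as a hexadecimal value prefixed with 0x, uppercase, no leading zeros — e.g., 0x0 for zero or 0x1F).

Answer: 1 0x874

Derivation:
Byte[0]=F0: 4-byte lead. pending=3, acc=0x0
Byte[1]=A1: continuation. acc=(acc<<6)|0x21=0x21, pending=2
Byte[2]=B4: continuation. acc=(acc<<6)|0x34=0x874, pending=1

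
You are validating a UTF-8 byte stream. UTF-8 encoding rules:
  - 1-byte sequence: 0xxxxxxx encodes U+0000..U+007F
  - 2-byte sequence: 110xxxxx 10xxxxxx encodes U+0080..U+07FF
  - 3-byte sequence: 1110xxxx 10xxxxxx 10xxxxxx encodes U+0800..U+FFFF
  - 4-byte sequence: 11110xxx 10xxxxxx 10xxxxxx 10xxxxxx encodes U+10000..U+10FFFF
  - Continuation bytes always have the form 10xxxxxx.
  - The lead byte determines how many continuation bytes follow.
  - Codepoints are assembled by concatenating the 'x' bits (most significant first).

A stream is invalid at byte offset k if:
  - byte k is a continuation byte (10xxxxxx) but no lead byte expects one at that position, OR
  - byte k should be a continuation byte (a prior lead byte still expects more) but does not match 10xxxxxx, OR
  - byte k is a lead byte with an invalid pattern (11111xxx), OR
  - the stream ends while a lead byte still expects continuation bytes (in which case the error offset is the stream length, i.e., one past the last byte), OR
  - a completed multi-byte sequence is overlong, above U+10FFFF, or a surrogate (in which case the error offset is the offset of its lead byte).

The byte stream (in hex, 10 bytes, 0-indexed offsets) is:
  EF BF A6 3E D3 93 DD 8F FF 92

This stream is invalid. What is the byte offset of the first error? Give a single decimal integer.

Answer: 8

Derivation:
Byte[0]=EF: 3-byte lead, need 2 cont bytes. acc=0xF
Byte[1]=BF: continuation. acc=(acc<<6)|0x3F=0x3FF
Byte[2]=A6: continuation. acc=(acc<<6)|0x26=0xFFE6
Completed: cp=U+FFE6 (starts at byte 0)
Byte[3]=3E: 1-byte ASCII. cp=U+003E
Byte[4]=D3: 2-byte lead, need 1 cont bytes. acc=0x13
Byte[5]=93: continuation. acc=(acc<<6)|0x13=0x4D3
Completed: cp=U+04D3 (starts at byte 4)
Byte[6]=DD: 2-byte lead, need 1 cont bytes. acc=0x1D
Byte[7]=8F: continuation. acc=(acc<<6)|0x0F=0x74F
Completed: cp=U+074F (starts at byte 6)
Byte[8]=FF: INVALID lead byte (not 0xxx/110x/1110/11110)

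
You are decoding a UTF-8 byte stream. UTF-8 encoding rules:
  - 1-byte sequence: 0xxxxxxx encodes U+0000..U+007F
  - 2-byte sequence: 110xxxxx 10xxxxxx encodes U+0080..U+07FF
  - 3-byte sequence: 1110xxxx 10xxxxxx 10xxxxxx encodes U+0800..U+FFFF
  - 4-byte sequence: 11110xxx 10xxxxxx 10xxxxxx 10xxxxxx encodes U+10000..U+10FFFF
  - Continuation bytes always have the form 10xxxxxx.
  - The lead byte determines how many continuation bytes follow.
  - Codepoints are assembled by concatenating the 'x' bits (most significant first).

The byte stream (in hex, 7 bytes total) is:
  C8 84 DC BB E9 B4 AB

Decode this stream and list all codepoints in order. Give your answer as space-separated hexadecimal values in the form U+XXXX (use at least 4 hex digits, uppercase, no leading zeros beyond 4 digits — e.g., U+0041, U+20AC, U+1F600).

Byte[0]=C8: 2-byte lead, need 1 cont bytes. acc=0x8
Byte[1]=84: continuation. acc=(acc<<6)|0x04=0x204
Completed: cp=U+0204 (starts at byte 0)
Byte[2]=DC: 2-byte lead, need 1 cont bytes. acc=0x1C
Byte[3]=BB: continuation. acc=(acc<<6)|0x3B=0x73B
Completed: cp=U+073B (starts at byte 2)
Byte[4]=E9: 3-byte lead, need 2 cont bytes. acc=0x9
Byte[5]=B4: continuation. acc=(acc<<6)|0x34=0x274
Byte[6]=AB: continuation. acc=(acc<<6)|0x2B=0x9D2B
Completed: cp=U+9D2B (starts at byte 4)

Answer: U+0204 U+073B U+9D2B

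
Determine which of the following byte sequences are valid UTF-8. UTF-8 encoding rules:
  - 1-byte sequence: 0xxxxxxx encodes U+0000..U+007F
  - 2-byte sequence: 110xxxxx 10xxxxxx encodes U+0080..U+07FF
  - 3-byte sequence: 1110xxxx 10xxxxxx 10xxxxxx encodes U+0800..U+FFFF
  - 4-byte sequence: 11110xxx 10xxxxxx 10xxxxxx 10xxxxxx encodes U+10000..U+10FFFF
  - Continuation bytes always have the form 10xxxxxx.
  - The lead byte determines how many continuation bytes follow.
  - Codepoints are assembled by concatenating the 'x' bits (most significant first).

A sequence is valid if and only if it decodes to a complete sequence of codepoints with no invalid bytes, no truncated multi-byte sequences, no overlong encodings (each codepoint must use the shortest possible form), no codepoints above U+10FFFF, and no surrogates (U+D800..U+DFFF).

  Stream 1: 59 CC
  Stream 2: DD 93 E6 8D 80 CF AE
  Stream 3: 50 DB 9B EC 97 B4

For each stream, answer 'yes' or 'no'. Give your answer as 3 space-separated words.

Stream 1: error at byte offset 2. INVALID
Stream 2: decodes cleanly. VALID
Stream 3: decodes cleanly. VALID

Answer: no yes yes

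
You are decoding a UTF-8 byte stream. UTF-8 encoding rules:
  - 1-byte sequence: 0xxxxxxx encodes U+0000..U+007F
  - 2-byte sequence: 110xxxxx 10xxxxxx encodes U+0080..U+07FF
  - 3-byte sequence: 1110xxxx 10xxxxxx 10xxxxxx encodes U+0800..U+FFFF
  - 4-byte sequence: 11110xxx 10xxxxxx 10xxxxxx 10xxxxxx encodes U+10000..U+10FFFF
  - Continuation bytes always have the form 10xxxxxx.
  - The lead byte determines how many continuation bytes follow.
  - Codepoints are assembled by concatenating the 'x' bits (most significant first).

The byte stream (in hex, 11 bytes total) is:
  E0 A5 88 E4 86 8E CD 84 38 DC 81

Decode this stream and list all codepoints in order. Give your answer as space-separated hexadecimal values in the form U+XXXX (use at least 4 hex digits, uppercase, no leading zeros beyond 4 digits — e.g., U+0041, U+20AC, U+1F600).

Byte[0]=E0: 3-byte lead, need 2 cont bytes. acc=0x0
Byte[1]=A5: continuation. acc=(acc<<6)|0x25=0x25
Byte[2]=88: continuation. acc=(acc<<6)|0x08=0x948
Completed: cp=U+0948 (starts at byte 0)
Byte[3]=E4: 3-byte lead, need 2 cont bytes. acc=0x4
Byte[4]=86: continuation. acc=(acc<<6)|0x06=0x106
Byte[5]=8E: continuation. acc=(acc<<6)|0x0E=0x418E
Completed: cp=U+418E (starts at byte 3)
Byte[6]=CD: 2-byte lead, need 1 cont bytes. acc=0xD
Byte[7]=84: continuation. acc=(acc<<6)|0x04=0x344
Completed: cp=U+0344 (starts at byte 6)
Byte[8]=38: 1-byte ASCII. cp=U+0038
Byte[9]=DC: 2-byte lead, need 1 cont bytes. acc=0x1C
Byte[10]=81: continuation. acc=(acc<<6)|0x01=0x701
Completed: cp=U+0701 (starts at byte 9)

Answer: U+0948 U+418E U+0344 U+0038 U+0701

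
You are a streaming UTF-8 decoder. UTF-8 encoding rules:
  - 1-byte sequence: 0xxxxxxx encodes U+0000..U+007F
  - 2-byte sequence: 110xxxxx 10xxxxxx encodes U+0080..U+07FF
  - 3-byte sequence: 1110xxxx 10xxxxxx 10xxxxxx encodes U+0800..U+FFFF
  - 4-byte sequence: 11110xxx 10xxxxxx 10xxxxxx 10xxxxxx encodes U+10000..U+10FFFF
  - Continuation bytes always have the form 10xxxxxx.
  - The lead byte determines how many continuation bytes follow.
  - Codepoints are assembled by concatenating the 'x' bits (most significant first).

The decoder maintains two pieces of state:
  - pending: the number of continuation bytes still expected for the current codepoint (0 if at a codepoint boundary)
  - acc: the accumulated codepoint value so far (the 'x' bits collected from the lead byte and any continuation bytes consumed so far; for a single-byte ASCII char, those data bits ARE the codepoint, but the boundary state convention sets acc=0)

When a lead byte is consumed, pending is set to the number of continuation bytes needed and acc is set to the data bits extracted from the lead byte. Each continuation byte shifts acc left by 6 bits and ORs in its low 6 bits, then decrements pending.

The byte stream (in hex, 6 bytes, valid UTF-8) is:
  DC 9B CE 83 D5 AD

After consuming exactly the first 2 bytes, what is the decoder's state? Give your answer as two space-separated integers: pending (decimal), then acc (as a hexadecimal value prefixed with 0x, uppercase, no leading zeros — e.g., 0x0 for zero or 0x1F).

Byte[0]=DC: 2-byte lead. pending=1, acc=0x1C
Byte[1]=9B: continuation. acc=(acc<<6)|0x1B=0x71B, pending=0

Answer: 0 0x71B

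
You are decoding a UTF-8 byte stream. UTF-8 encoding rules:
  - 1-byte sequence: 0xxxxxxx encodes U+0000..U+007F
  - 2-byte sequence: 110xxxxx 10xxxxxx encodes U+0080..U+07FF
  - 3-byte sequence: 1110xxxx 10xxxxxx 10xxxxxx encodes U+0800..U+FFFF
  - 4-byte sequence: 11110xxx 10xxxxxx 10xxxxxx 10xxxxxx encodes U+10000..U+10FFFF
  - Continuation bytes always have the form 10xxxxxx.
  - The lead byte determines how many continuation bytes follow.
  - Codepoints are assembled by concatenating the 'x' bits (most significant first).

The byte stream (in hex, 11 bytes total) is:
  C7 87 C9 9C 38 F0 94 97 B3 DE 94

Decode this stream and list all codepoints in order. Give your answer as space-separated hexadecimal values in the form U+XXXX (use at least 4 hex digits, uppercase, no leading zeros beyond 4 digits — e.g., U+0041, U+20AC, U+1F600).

Answer: U+01C7 U+025C U+0038 U+145F3 U+0794

Derivation:
Byte[0]=C7: 2-byte lead, need 1 cont bytes. acc=0x7
Byte[1]=87: continuation. acc=(acc<<6)|0x07=0x1C7
Completed: cp=U+01C7 (starts at byte 0)
Byte[2]=C9: 2-byte lead, need 1 cont bytes. acc=0x9
Byte[3]=9C: continuation. acc=(acc<<6)|0x1C=0x25C
Completed: cp=U+025C (starts at byte 2)
Byte[4]=38: 1-byte ASCII. cp=U+0038
Byte[5]=F0: 4-byte lead, need 3 cont bytes. acc=0x0
Byte[6]=94: continuation. acc=(acc<<6)|0x14=0x14
Byte[7]=97: continuation. acc=(acc<<6)|0x17=0x517
Byte[8]=B3: continuation. acc=(acc<<6)|0x33=0x145F3
Completed: cp=U+145F3 (starts at byte 5)
Byte[9]=DE: 2-byte lead, need 1 cont bytes. acc=0x1E
Byte[10]=94: continuation. acc=(acc<<6)|0x14=0x794
Completed: cp=U+0794 (starts at byte 9)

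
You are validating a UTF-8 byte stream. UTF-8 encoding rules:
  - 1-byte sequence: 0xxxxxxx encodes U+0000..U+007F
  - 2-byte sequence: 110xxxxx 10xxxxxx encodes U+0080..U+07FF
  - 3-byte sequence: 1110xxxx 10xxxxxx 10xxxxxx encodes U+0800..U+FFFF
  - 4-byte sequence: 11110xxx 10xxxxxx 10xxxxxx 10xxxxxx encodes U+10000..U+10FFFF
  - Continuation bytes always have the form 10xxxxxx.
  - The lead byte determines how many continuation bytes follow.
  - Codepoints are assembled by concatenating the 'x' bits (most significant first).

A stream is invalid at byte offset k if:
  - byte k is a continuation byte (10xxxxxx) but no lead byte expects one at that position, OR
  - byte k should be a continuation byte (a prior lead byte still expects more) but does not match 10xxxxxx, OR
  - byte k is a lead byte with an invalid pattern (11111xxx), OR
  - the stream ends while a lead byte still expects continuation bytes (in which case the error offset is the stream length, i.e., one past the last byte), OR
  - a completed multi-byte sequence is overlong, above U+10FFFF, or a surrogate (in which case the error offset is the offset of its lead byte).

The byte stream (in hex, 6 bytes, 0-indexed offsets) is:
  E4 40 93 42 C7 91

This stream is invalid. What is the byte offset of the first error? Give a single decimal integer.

Byte[0]=E4: 3-byte lead, need 2 cont bytes. acc=0x4
Byte[1]=40: expected 10xxxxxx continuation. INVALID

Answer: 1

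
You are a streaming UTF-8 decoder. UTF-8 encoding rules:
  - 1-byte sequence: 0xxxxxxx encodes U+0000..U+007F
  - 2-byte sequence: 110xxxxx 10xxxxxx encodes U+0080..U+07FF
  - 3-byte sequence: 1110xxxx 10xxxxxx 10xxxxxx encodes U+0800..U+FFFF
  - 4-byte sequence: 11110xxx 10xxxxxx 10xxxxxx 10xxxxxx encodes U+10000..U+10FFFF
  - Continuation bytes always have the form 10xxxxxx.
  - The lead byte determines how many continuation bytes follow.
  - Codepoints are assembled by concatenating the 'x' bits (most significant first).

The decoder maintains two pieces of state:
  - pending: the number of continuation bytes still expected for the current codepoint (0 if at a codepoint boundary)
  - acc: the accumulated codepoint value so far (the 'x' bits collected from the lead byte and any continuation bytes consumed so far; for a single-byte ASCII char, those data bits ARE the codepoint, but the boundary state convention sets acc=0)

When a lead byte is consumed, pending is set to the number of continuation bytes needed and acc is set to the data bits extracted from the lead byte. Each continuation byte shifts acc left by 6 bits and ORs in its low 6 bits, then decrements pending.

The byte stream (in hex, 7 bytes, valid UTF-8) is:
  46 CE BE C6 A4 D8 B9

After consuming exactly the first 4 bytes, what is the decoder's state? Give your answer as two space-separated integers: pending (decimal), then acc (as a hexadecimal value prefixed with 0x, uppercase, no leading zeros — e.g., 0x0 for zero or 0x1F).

Answer: 1 0x6

Derivation:
Byte[0]=46: 1-byte. pending=0, acc=0x0
Byte[1]=CE: 2-byte lead. pending=1, acc=0xE
Byte[2]=BE: continuation. acc=(acc<<6)|0x3E=0x3BE, pending=0
Byte[3]=C6: 2-byte lead. pending=1, acc=0x6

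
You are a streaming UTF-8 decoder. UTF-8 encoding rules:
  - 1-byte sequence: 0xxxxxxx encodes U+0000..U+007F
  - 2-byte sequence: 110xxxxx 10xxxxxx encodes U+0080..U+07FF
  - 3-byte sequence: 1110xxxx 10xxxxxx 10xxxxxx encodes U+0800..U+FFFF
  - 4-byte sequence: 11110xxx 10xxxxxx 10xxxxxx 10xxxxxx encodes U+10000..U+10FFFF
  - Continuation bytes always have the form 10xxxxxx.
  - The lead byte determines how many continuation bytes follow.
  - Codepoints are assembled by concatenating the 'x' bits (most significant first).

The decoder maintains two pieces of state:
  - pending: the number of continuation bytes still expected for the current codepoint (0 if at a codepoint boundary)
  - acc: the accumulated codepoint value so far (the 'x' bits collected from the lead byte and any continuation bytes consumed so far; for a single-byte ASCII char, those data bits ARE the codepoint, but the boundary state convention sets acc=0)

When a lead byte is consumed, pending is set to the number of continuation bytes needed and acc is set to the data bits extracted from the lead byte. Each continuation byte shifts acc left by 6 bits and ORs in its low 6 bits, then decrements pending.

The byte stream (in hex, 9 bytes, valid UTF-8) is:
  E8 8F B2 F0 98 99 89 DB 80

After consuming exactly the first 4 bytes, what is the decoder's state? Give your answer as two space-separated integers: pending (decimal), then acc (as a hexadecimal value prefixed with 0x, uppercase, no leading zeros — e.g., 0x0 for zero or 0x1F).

Answer: 3 0x0

Derivation:
Byte[0]=E8: 3-byte lead. pending=2, acc=0x8
Byte[1]=8F: continuation. acc=(acc<<6)|0x0F=0x20F, pending=1
Byte[2]=B2: continuation. acc=(acc<<6)|0x32=0x83F2, pending=0
Byte[3]=F0: 4-byte lead. pending=3, acc=0x0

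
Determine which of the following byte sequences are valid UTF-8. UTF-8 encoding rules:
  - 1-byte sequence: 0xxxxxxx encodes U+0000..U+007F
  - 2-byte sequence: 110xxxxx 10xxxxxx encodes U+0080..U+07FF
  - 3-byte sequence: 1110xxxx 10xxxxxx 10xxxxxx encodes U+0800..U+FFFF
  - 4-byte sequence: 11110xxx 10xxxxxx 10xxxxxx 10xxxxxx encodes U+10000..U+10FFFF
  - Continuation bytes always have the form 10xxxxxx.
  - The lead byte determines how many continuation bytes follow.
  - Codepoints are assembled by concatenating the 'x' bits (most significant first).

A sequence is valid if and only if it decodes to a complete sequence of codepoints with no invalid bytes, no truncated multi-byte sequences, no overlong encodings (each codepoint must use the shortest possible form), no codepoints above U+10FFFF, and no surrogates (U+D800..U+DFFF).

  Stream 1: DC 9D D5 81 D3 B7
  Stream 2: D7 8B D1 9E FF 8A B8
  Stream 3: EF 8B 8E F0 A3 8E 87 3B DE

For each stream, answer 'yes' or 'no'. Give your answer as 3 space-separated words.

Stream 1: decodes cleanly. VALID
Stream 2: error at byte offset 4. INVALID
Stream 3: error at byte offset 9. INVALID

Answer: yes no no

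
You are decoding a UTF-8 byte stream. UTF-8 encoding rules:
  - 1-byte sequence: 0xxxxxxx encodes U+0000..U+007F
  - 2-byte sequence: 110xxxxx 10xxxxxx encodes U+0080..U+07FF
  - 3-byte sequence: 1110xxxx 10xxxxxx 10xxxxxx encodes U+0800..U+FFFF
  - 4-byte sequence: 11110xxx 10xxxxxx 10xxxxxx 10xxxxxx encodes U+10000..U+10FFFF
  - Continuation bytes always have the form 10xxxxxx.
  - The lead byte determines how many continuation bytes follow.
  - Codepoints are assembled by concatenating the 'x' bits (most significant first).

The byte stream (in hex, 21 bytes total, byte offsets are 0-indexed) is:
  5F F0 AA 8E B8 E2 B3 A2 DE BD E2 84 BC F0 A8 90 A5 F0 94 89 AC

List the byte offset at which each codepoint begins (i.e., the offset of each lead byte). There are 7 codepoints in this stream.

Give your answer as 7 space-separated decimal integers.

Byte[0]=5F: 1-byte ASCII. cp=U+005F
Byte[1]=F0: 4-byte lead, need 3 cont bytes. acc=0x0
Byte[2]=AA: continuation. acc=(acc<<6)|0x2A=0x2A
Byte[3]=8E: continuation. acc=(acc<<6)|0x0E=0xA8E
Byte[4]=B8: continuation. acc=(acc<<6)|0x38=0x2A3B8
Completed: cp=U+2A3B8 (starts at byte 1)
Byte[5]=E2: 3-byte lead, need 2 cont bytes. acc=0x2
Byte[6]=B3: continuation. acc=(acc<<6)|0x33=0xB3
Byte[7]=A2: continuation. acc=(acc<<6)|0x22=0x2CE2
Completed: cp=U+2CE2 (starts at byte 5)
Byte[8]=DE: 2-byte lead, need 1 cont bytes. acc=0x1E
Byte[9]=BD: continuation. acc=(acc<<6)|0x3D=0x7BD
Completed: cp=U+07BD (starts at byte 8)
Byte[10]=E2: 3-byte lead, need 2 cont bytes. acc=0x2
Byte[11]=84: continuation. acc=(acc<<6)|0x04=0x84
Byte[12]=BC: continuation. acc=(acc<<6)|0x3C=0x213C
Completed: cp=U+213C (starts at byte 10)
Byte[13]=F0: 4-byte lead, need 3 cont bytes. acc=0x0
Byte[14]=A8: continuation. acc=(acc<<6)|0x28=0x28
Byte[15]=90: continuation. acc=(acc<<6)|0x10=0xA10
Byte[16]=A5: continuation. acc=(acc<<6)|0x25=0x28425
Completed: cp=U+28425 (starts at byte 13)
Byte[17]=F0: 4-byte lead, need 3 cont bytes. acc=0x0
Byte[18]=94: continuation. acc=(acc<<6)|0x14=0x14
Byte[19]=89: continuation. acc=(acc<<6)|0x09=0x509
Byte[20]=AC: continuation. acc=(acc<<6)|0x2C=0x1426C
Completed: cp=U+1426C (starts at byte 17)

Answer: 0 1 5 8 10 13 17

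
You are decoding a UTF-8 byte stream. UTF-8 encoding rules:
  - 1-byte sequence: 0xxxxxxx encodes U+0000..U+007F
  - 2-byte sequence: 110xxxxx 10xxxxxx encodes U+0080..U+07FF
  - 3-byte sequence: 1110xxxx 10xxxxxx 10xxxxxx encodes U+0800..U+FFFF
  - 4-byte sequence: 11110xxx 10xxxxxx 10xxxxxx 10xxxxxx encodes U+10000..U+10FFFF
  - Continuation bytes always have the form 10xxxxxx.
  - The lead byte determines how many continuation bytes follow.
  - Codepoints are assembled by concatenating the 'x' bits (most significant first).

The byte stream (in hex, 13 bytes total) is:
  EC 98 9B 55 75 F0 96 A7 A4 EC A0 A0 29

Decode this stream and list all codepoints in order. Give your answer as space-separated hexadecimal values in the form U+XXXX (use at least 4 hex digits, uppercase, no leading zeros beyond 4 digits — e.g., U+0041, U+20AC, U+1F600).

Answer: U+C61B U+0055 U+0075 U+169E4 U+C820 U+0029

Derivation:
Byte[0]=EC: 3-byte lead, need 2 cont bytes. acc=0xC
Byte[1]=98: continuation. acc=(acc<<6)|0x18=0x318
Byte[2]=9B: continuation. acc=(acc<<6)|0x1B=0xC61B
Completed: cp=U+C61B (starts at byte 0)
Byte[3]=55: 1-byte ASCII. cp=U+0055
Byte[4]=75: 1-byte ASCII. cp=U+0075
Byte[5]=F0: 4-byte lead, need 3 cont bytes. acc=0x0
Byte[6]=96: continuation. acc=(acc<<6)|0x16=0x16
Byte[7]=A7: continuation. acc=(acc<<6)|0x27=0x5A7
Byte[8]=A4: continuation. acc=(acc<<6)|0x24=0x169E4
Completed: cp=U+169E4 (starts at byte 5)
Byte[9]=EC: 3-byte lead, need 2 cont bytes. acc=0xC
Byte[10]=A0: continuation. acc=(acc<<6)|0x20=0x320
Byte[11]=A0: continuation. acc=(acc<<6)|0x20=0xC820
Completed: cp=U+C820 (starts at byte 9)
Byte[12]=29: 1-byte ASCII. cp=U+0029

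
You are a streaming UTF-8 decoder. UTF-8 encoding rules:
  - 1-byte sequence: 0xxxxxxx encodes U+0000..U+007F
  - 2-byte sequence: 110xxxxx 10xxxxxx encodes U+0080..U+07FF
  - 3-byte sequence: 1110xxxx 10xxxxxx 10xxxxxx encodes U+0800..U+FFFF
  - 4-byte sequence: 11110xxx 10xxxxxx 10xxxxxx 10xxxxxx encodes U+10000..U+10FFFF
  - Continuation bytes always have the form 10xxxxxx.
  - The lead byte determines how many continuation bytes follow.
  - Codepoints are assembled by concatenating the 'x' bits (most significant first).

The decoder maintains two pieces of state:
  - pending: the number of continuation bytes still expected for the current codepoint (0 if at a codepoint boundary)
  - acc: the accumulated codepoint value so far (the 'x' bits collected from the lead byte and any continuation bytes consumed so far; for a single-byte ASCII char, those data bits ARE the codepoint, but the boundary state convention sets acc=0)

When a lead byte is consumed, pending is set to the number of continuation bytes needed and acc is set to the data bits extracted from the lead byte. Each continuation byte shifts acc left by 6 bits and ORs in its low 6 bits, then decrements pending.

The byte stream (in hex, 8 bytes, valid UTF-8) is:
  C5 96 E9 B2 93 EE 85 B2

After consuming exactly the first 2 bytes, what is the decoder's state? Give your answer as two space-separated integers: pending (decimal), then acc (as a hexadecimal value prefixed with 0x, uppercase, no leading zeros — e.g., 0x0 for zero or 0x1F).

Byte[0]=C5: 2-byte lead. pending=1, acc=0x5
Byte[1]=96: continuation. acc=(acc<<6)|0x16=0x156, pending=0

Answer: 0 0x156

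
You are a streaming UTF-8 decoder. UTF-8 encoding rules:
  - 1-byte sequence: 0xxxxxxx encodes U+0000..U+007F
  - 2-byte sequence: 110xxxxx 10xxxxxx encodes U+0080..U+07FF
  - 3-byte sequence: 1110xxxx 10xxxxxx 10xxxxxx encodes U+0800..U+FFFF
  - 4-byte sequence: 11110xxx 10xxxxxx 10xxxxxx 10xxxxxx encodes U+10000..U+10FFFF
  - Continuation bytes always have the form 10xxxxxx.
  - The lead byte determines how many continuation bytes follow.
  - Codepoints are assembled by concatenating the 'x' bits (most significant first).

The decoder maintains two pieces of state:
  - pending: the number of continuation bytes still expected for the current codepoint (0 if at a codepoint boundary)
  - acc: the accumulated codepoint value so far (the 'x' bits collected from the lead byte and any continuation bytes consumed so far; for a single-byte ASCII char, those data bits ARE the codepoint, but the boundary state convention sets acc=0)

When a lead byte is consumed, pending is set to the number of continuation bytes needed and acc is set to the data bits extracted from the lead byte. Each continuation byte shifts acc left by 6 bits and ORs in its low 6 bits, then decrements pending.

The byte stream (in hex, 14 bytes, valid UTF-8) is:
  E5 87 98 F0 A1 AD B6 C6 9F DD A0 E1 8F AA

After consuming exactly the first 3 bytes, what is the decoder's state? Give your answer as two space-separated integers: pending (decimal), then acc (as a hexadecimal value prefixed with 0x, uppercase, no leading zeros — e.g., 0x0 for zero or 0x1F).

Answer: 0 0x51D8

Derivation:
Byte[0]=E5: 3-byte lead. pending=2, acc=0x5
Byte[1]=87: continuation. acc=(acc<<6)|0x07=0x147, pending=1
Byte[2]=98: continuation. acc=(acc<<6)|0x18=0x51D8, pending=0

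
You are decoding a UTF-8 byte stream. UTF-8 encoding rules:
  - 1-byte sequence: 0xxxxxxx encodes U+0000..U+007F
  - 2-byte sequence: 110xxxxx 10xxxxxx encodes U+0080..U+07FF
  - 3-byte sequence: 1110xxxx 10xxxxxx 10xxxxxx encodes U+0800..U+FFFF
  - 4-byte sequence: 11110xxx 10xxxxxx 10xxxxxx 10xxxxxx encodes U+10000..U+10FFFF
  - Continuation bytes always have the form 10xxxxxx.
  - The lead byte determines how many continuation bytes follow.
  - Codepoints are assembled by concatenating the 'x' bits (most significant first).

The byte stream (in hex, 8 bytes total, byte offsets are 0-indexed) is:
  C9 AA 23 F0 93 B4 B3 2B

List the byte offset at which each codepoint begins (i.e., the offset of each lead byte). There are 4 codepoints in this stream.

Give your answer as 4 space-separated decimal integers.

Answer: 0 2 3 7

Derivation:
Byte[0]=C9: 2-byte lead, need 1 cont bytes. acc=0x9
Byte[1]=AA: continuation. acc=(acc<<6)|0x2A=0x26A
Completed: cp=U+026A (starts at byte 0)
Byte[2]=23: 1-byte ASCII. cp=U+0023
Byte[3]=F0: 4-byte lead, need 3 cont bytes. acc=0x0
Byte[4]=93: continuation. acc=(acc<<6)|0x13=0x13
Byte[5]=B4: continuation. acc=(acc<<6)|0x34=0x4F4
Byte[6]=B3: continuation. acc=(acc<<6)|0x33=0x13D33
Completed: cp=U+13D33 (starts at byte 3)
Byte[7]=2B: 1-byte ASCII. cp=U+002B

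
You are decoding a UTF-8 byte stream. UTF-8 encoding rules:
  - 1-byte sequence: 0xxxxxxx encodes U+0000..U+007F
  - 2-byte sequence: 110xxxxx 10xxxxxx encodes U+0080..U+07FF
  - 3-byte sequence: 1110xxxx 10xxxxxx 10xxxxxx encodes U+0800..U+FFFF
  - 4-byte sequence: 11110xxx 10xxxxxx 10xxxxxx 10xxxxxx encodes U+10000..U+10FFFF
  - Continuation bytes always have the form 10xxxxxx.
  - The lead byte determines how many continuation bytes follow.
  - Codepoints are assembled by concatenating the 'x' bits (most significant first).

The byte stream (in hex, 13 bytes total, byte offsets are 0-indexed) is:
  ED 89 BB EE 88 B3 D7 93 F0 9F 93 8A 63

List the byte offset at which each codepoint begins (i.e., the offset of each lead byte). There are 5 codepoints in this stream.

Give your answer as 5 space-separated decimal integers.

Byte[0]=ED: 3-byte lead, need 2 cont bytes. acc=0xD
Byte[1]=89: continuation. acc=(acc<<6)|0x09=0x349
Byte[2]=BB: continuation. acc=(acc<<6)|0x3B=0xD27B
Completed: cp=U+D27B (starts at byte 0)
Byte[3]=EE: 3-byte lead, need 2 cont bytes. acc=0xE
Byte[4]=88: continuation. acc=(acc<<6)|0x08=0x388
Byte[5]=B3: continuation. acc=(acc<<6)|0x33=0xE233
Completed: cp=U+E233 (starts at byte 3)
Byte[6]=D7: 2-byte lead, need 1 cont bytes. acc=0x17
Byte[7]=93: continuation. acc=(acc<<6)|0x13=0x5D3
Completed: cp=U+05D3 (starts at byte 6)
Byte[8]=F0: 4-byte lead, need 3 cont bytes. acc=0x0
Byte[9]=9F: continuation. acc=(acc<<6)|0x1F=0x1F
Byte[10]=93: continuation. acc=(acc<<6)|0x13=0x7D3
Byte[11]=8A: continuation. acc=(acc<<6)|0x0A=0x1F4CA
Completed: cp=U+1F4CA (starts at byte 8)
Byte[12]=63: 1-byte ASCII. cp=U+0063

Answer: 0 3 6 8 12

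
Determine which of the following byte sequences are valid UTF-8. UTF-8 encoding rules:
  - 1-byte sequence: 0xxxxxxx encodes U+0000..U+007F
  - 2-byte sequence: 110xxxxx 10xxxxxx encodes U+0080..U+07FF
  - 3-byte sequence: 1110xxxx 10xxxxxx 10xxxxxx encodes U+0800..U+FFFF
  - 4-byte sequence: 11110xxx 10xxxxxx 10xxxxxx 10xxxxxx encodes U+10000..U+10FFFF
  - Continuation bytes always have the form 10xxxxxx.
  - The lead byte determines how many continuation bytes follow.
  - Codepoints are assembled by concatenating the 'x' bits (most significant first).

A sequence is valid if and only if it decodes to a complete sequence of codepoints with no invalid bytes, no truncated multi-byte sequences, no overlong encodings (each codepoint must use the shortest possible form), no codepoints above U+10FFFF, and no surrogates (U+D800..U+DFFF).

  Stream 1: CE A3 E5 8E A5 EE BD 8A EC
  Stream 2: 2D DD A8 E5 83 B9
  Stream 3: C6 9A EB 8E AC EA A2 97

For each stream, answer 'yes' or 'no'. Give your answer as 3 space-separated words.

Stream 1: error at byte offset 9. INVALID
Stream 2: decodes cleanly. VALID
Stream 3: decodes cleanly. VALID

Answer: no yes yes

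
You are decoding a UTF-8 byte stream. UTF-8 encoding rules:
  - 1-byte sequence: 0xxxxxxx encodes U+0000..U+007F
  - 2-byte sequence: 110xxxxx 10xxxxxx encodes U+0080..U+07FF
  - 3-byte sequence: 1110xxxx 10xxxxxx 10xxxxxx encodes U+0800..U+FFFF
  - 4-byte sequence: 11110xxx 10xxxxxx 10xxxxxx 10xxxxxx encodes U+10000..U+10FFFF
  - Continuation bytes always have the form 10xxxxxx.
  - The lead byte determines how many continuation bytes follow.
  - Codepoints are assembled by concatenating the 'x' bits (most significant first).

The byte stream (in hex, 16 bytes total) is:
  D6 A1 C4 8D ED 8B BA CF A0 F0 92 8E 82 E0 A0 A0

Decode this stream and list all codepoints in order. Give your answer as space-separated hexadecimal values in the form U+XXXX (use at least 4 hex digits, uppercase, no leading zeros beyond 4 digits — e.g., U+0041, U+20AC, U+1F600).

Answer: U+05A1 U+010D U+D2FA U+03E0 U+12382 U+0820

Derivation:
Byte[0]=D6: 2-byte lead, need 1 cont bytes. acc=0x16
Byte[1]=A1: continuation. acc=(acc<<6)|0x21=0x5A1
Completed: cp=U+05A1 (starts at byte 0)
Byte[2]=C4: 2-byte lead, need 1 cont bytes. acc=0x4
Byte[3]=8D: continuation. acc=(acc<<6)|0x0D=0x10D
Completed: cp=U+010D (starts at byte 2)
Byte[4]=ED: 3-byte lead, need 2 cont bytes. acc=0xD
Byte[5]=8B: continuation. acc=(acc<<6)|0x0B=0x34B
Byte[6]=BA: continuation. acc=(acc<<6)|0x3A=0xD2FA
Completed: cp=U+D2FA (starts at byte 4)
Byte[7]=CF: 2-byte lead, need 1 cont bytes. acc=0xF
Byte[8]=A0: continuation. acc=(acc<<6)|0x20=0x3E0
Completed: cp=U+03E0 (starts at byte 7)
Byte[9]=F0: 4-byte lead, need 3 cont bytes. acc=0x0
Byte[10]=92: continuation. acc=(acc<<6)|0x12=0x12
Byte[11]=8E: continuation. acc=(acc<<6)|0x0E=0x48E
Byte[12]=82: continuation. acc=(acc<<6)|0x02=0x12382
Completed: cp=U+12382 (starts at byte 9)
Byte[13]=E0: 3-byte lead, need 2 cont bytes. acc=0x0
Byte[14]=A0: continuation. acc=(acc<<6)|0x20=0x20
Byte[15]=A0: continuation. acc=(acc<<6)|0x20=0x820
Completed: cp=U+0820 (starts at byte 13)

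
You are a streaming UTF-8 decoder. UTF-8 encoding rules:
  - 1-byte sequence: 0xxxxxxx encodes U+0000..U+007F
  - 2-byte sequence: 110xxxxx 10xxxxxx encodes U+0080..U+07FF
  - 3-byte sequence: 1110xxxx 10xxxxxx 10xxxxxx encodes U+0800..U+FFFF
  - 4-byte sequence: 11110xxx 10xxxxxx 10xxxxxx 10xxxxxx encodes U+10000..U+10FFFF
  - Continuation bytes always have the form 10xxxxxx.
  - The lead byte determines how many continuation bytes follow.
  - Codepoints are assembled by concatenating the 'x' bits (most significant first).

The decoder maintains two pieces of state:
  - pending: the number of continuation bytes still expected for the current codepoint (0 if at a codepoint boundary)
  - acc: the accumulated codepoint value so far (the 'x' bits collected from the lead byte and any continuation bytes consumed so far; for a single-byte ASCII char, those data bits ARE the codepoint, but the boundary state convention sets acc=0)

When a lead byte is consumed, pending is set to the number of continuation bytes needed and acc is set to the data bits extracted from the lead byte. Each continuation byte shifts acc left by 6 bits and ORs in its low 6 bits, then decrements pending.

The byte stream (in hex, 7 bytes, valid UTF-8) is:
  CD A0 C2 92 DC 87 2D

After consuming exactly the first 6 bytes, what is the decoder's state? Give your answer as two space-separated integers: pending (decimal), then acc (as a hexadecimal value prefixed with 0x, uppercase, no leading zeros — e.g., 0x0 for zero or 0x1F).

Byte[0]=CD: 2-byte lead. pending=1, acc=0xD
Byte[1]=A0: continuation. acc=(acc<<6)|0x20=0x360, pending=0
Byte[2]=C2: 2-byte lead. pending=1, acc=0x2
Byte[3]=92: continuation. acc=(acc<<6)|0x12=0x92, pending=0
Byte[4]=DC: 2-byte lead. pending=1, acc=0x1C
Byte[5]=87: continuation. acc=(acc<<6)|0x07=0x707, pending=0

Answer: 0 0x707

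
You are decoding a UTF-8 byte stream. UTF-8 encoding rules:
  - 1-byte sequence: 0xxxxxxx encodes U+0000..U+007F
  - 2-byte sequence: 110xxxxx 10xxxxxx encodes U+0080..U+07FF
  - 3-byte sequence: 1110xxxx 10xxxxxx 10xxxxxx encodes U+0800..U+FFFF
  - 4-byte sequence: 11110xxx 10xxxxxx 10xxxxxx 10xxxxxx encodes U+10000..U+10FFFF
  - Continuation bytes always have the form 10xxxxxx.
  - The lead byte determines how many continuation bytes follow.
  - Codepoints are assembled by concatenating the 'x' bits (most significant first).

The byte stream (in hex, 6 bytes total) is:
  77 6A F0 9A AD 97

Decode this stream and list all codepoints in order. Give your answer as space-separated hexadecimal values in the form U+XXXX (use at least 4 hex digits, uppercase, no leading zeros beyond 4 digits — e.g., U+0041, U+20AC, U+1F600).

Byte[0]=77: 1-byte ASCII. cp=U+0077
Byte[1]=6A: 1-byte ASCII. cp=U+006A
Byte[2]=F0: 4-byte lead, need 3 cont bytes. acc=0x0
Byte[3]=9A: continuation. acc=(acc<<6)|0x1A=0x1A
Byte[4]=AD: continuation. acc=(acc<<6)|0x2D=0x6AD
Byte[5]=97: continuation. acc=(acc<<6)|0x17=0x1AB57
Completed: cp=U+1AB57 (starts at byte 2)

Answer: U+0077 U+006A U+1AB57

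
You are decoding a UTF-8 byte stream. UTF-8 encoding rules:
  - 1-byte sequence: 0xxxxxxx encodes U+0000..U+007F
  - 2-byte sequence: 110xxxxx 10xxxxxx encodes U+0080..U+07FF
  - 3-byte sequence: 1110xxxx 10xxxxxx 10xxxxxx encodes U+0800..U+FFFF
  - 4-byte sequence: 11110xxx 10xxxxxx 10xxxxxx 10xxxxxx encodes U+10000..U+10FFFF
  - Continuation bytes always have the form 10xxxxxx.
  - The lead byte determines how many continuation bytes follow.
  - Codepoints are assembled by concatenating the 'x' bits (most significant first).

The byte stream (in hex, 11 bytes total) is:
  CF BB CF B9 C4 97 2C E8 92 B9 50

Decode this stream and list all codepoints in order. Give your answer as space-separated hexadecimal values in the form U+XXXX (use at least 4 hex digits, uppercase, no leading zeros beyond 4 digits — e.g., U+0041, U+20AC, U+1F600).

Answer: U+03FB U+03F9 U+0117 U+002C U+84B9 U+0050

Derivation:
Byte[0]=CF: 2-byte lead, need 1 cont bytes. acc=0xF
Byte[1]=BB: continuation. acc=(acc<<6)|0x3B=0x3FB
Completed: cp=U+03FB (starts at byte 0)
Byte[2]=CF: 2-byte lead, need 1 cont bytes. acc=0xF
Byte[3]=B9: continuation. acc=(acc<<6)|0x39=0x3F9
Completed: cp=U+03F9 (starts at byte 2)
Byte[4]=C4: 2-byte lead, need 1 cont bytes. acc=0x4
Byte[5]=97: continuation. acc=(acc<<6)|0x17=0x117
Completed: cp=U+0117 (starts at byte 4)
Byte[6]=2C: 1-byte ASCII. cp=U+002C
Byte[7]=E8: 3-byte lead, need 2 cont bytes. acc=0x8
Byte[8]=92: continuation. acc=(acc<<6)|0x12=0x212
Byte[9]=B9: continuation. acc=(acc<<6)|0x39=0x84B9
Completed: cp=U+84B9 (starts at byte 7)
Byte[10]=50: 1-byte ASCII. cp=U+0050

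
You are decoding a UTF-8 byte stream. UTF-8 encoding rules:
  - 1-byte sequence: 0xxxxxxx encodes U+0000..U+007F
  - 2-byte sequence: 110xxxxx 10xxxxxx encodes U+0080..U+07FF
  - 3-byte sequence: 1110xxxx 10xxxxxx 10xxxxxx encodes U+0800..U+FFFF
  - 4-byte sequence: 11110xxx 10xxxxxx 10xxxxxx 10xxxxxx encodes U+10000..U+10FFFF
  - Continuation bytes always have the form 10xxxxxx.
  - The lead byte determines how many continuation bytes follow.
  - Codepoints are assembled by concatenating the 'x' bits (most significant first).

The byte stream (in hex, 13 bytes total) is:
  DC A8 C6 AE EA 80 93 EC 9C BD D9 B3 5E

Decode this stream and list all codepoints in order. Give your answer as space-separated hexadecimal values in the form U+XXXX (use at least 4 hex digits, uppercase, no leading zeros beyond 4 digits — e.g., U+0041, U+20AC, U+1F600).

Byte[0]=DC: 2-byte lead, need 1 cont bytes. acc=0x1C
Byte[1]=A8: continuation. acc=(acc<<6)|0x28=0x728
Completed: cp=U+0728 (starts at byte 0)
Byte[2]=C6: 2-byte lead, need 1 cont bytes. acc=0x6
Byte[3]=AE: continuation. acc=(acc<<6)|0x2E=0x1AE
Completed: cp=U+01AE (starts at byte 2)
Byte[4]=EA: 3-byte lead, need 2 cont bytes. acc=0xA
Byte[5]=80: continuation. acc=(acc<<6)|0x00=0x280
Byte[6]=93: continuation. acc=(acc<<6)|0x13=0xA013
Completed: cp=U+A013 (starts at byte 4)
Byte[7]=EC: 3-byte lead, need 2 cont bytes. acc=0xC
Byte[8]=9C: continuation. acc=(acc<<6)|0x1C=0x31C
Byte[9]=BD: continuation. acc=(acc<<6)|0x3D=0xC73D
Completed: cp=U+C73D (starts at byte 7)
Byte[10]=D9: 2-byte lead, need 1 cont bytes. acc=0x19
Byte[11]=B3: continuation. acc=(acc<<6)|0x33=0x673
Completed: cp=U+0673 (starts at byte 10)
Byte[12]=5E: 1-byte ASCII. cp=U+005E

Answer: U+0728 U+01AE U+A013 U+C73D U+0673 U+005E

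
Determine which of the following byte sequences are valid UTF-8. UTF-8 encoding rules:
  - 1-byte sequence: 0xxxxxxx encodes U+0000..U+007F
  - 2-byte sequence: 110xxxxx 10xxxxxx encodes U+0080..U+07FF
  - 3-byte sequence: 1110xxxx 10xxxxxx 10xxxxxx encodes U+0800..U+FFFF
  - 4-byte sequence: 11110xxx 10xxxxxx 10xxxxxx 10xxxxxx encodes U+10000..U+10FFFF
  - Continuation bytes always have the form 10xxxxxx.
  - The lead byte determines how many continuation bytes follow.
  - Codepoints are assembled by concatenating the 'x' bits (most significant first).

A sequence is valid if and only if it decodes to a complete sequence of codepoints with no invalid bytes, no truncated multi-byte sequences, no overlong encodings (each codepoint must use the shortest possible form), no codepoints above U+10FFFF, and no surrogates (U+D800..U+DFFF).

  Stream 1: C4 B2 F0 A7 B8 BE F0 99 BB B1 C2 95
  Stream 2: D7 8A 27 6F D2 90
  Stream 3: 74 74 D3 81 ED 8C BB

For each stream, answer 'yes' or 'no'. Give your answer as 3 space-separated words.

Stream 1: decodes cleanly. VALID
Stream 2: decodes cleanly. VALID
Stream 3: decodes cleanly. VALID

Answer: yes yes yes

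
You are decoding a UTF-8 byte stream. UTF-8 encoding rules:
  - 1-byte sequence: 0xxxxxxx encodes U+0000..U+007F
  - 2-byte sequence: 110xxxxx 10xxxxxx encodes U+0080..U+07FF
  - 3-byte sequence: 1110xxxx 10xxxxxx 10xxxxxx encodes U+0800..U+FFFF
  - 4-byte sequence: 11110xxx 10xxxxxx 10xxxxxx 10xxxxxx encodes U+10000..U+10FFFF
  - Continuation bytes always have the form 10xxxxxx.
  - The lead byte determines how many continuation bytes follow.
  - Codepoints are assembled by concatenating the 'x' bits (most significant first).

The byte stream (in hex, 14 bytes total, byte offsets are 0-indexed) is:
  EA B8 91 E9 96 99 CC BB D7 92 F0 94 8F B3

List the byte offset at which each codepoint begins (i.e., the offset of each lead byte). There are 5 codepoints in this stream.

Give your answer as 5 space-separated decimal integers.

Answer: 0 3 6 8 10

Derivation:
Byte[0]=EA: 3-byte lead, need 2 cont bytes. acc=0xA
Byte[1]=B8: continuation. acc=(acc<<6)|0x38=0x2B8
Byte[2]=91: continuation. acc=(acc<<6)|0x11=0xAE11
Completed: cp=U+AE11 (starts at byte 0)
Byte[3]=E9: 3-byte lead, need 2 cont bytes. acc=0x9
Byte[4]=96: continuation. acc=(acc<<6)|0x16=0x256
Byte[5]=99: continuation. acc=(acc<<6)|0x19=0x9599
Completed: cp=U+9599 (starts at byte 3)
Byte[6]=CC: 2-byte lead, need 1 cont bytes. acc=0xC
Byte[7]=BB: continuation. acc=(acc<<6)|0x3B=0x33B
Completed: cp=U+033B (starts at byte 6)
Byte[8]=D7: 2-byte lead, need 1 cont bytes. acc=0x17
Byte[9]=92: continuation. acc=(acc<<6)|0x12=0x5D2
Completed: cp=U+05D2 (starts at byte 8)
Byte[10]=F0: 4-byte lead, need 3 cont bytes. acc=0x0
Byte[11]=94: continuation. acc=(acc<<6)|0x14=0x14
Byte[12]=8F: continuation. acc=(acc<<6)|0x0F=0x50F
Byte[13]=B3: continuation. acc=(acc<<6)|0x33=0x143F3
Completed: cp=U+143F3 (starts at byte 10)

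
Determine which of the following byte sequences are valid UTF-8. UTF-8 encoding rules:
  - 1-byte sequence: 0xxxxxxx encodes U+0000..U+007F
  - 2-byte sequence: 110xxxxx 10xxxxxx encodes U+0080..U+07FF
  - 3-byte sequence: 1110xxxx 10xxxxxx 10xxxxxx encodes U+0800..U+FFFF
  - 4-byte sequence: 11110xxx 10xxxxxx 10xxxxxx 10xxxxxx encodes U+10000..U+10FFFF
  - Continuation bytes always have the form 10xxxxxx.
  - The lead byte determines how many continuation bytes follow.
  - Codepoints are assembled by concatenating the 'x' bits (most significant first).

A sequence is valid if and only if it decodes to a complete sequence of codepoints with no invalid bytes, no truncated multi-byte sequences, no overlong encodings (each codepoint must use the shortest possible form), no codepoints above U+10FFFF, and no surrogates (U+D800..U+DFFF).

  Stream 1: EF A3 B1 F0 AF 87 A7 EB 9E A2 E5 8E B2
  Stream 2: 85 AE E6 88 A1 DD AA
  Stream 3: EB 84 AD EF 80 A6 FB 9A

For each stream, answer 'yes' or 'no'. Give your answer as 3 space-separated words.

Stream 1: decodes cleanly. VALID
Stream 2: error at byte offset 0. INVALID
Stream 3: error at byte offset 6. INVALID

Answer: yes no no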